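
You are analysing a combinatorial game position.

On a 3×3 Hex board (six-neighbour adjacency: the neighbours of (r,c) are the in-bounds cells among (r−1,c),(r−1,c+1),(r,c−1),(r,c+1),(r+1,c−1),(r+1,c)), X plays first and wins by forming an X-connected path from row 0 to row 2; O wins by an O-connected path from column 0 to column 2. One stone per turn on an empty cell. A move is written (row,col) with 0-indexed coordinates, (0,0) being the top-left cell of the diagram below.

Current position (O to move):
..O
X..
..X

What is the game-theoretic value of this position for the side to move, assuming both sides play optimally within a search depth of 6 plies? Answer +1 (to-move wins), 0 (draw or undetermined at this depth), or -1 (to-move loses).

value(..O/X../..X, O) = -1

[..O/X../..X] O move#1: (0,0):-1/O.O/X../..X*, (0,1):-1/.OO/X../..X, (1,1):-1/..O/XO./..X, (1,2):-1/..O/X.O/..X, (2,0):-1/..O/X../O.X, (2,1):-1/..O/X../.OX
[O.O/X../..X] X move#2: (0,1):+1/OXO/X../..X*, (1,1):-1/O.O/XX./..X, (1,2):-1/O.O/X.X/..X, (2,0):-1/O.O/X../X.X, (2,1):-1/O.O/X../.XX
[OXO/X../..X] O move#3: (1,1):-1/OXO/XO./..X*, (1,2):-1/OXO/X.O/..X, (2,0):-1/OXO/X../O.X, (2,1):-1/OXO/X../.OX
[OXO/XO./..X] X move#4: (1,2):-1/OXO/XOX/..X, (2,0):+1/OXO/XO./X.X*, (2,1):-1/OXO/XO./.XX
[OXO/XO./X.X] end (terminal -1, O#5); searched ..O/X../..X to 6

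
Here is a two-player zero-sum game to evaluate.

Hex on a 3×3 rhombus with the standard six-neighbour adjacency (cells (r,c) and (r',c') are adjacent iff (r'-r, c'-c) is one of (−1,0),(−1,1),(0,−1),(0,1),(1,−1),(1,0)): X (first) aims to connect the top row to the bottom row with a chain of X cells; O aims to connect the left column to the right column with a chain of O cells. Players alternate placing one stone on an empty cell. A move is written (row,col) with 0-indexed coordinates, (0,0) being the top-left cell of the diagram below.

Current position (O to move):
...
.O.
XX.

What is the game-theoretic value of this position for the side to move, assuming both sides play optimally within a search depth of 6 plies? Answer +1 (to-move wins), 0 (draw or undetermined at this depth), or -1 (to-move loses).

value(.../.O./XX., O) = +1

p1 O@[.../.O./XX.]: (0,0)[O../.O./XX.]+1* (0,1)[.O./.O./XX.]+1 (0,2)[..O/.O./XX.]-1 (1,0)[.../OO./XX.]+1 (1,2)[.../.OO/XX.]-1 (2,2)[.../.O./XXO]-1
p2 X@[O../.O./XX.]: (0,1)[OX./.O./XX.]-1* (0,2)[O.X/.O./XX.]-1 (1,0)[O../XO./XX.]-1 (1,2)[O../.OX/XX.]-1 (2,2)[O../.O./XXX]-1
p3 O@[OX./.O./XX.]: (0,2)[OXO/.O./XX.]-1 (1,0)[OX./OO./XX.]+1* (1,2)[OX./.OO/XX.]-1 (2,2)[OX./.O./XXO]-1
p4 X@[OX./OO./XX.]: (0,2)[OXX/OO./XX.]-1* (1,2)[OX./OOX/XX.]-1 (2,2)[OX./OO./XXX]-1
p5 O@[OXX/OO./XX.]: (1,2)[OXX/OOO/XX.]+1* (2,2)[OXX/OO./XXO]-1
p6 X@[OXX/OOO/XX.] terminal -1; root [.../.O./XX.] d6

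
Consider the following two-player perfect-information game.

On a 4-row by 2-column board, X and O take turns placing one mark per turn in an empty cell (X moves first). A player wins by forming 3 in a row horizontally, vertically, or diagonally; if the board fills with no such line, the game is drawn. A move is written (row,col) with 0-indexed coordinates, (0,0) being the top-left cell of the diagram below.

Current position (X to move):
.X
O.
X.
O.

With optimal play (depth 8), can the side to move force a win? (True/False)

[.X/O./X./O.] X move#1: (0,0):+0/XX/O./X./O.*, (1,1):+0/.X/OX/X./O., (2,1):+0/.X/O./XX/O., (3,1):+0/.X/O./X./OX
[XX/O./X./O.] O move#2: (1,1):+0/XX/OO/X./O.*, (2,1):+0/XX/O./XO/O., (3,1):+0/XX/O./X./OO
[XX/OO/X./O.] X move#3: (2,1):+0/XX/OO/XX/O.*, (3,1):+0/XX/OO/X./OX
[XX/OO/XX/O.] O move#4: (3,1):+0/XX/OO/XX/OO*
[XX/OO/XX/OO] end (terminal +0, X#5); searched .X/O./X./O. to 8

X winning at [.X/O./X./O.]: False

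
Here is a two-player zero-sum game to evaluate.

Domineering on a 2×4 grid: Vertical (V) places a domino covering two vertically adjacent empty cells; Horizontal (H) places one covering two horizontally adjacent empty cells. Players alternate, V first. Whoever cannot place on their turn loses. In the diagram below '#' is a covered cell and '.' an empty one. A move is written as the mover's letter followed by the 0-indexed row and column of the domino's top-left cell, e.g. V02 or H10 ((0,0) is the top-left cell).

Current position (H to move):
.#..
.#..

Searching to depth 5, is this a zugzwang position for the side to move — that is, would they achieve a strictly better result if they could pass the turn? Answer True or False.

zugzwang(.#../.#.., H) = False

p1 H@[.#../.#..]: H02[.###/.#..]+1* H12[.#../.###]+1
p2 V@[.###/.#..]: V00[####/##..]-1*
p3 H@[####/##..]: H12[####/####]+1*
p4 V@[####/####] terminal -1; root [.#../.#..] d5
suppose H passes — search the same position with V to move:
pass> p1 V@[.#../.#..]: V00[##../##..]-1 V02[.##./.##.]+1* V03[.#.#/.#.#]+1
pass> p2 H@[.##./.##.] terminal -1; root [.#../.#..] d5
for H: play +1, pass -1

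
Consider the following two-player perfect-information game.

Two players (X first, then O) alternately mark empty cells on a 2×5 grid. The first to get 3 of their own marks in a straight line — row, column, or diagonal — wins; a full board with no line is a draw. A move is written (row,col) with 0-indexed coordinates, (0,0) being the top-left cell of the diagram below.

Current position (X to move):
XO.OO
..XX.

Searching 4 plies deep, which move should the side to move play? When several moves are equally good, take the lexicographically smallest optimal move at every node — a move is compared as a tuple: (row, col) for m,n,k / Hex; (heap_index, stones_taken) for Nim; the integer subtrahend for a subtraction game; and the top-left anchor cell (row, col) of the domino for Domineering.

[XO.OO/..XX.] X move#1: (0,2):+1/XOXOO/..XX.*, (1,0):-1/XO.OO/X.XX., (1,1):+1/XO.OO/.XXX., (1,4):+1/XO.OO/..XXX
[XOXOO/..XX.] O move#2: (1,0):-1/XOXOO/O.XX.*, (1,1):-1/XOXOO/.OXX., (1,4):-1/XOXOO/..XXO
[XOXOO/O.XX.] X move#3: (1,1):+1/XOXOO/OXXX.*, (1,4):+1/XOXOO/O.XXX
[XOXOO/OXXX.] end (terminal -1, O#4); searched XO.OO/..XX. to 4

X's best at [XO.OO/..XX.]: (0,2)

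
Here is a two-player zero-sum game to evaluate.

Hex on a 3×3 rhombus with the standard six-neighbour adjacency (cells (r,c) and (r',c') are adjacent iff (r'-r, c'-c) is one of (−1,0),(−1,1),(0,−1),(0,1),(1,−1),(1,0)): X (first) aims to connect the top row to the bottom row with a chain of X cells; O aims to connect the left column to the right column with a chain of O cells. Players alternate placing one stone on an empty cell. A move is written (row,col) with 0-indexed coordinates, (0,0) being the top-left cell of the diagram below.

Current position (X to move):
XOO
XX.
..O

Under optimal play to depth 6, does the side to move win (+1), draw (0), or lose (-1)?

[XOO/XX./..O] X move#1: (1,2):+1/XOO/XXX/..O*, (2,0):+1/XOO/XX./X.O, (2,1):+1/XOO/XX./.XO
[XOO/XXX/..O] O move#2: (2,0):-1/XOO/XXX/O.O*, (2,1):-1/XOO/XXX/.OO
[XOO/XXX/O.O] X move#3: (2,1):+1/XOO/XXX/OXO*
[XOO/XXX/OXO] end (terminal -1, O#4); searched XOO/XX./..O to 6

value(XOO/XX./..O, X) = +1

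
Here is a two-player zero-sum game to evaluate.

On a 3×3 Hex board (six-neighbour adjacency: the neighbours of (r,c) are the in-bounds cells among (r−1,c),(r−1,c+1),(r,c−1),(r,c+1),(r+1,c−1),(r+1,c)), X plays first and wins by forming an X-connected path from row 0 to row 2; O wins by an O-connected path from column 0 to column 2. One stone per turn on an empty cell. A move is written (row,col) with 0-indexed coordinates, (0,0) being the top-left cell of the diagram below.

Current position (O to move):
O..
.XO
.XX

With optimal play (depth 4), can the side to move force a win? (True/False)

O winning at [O../.XO/.XX]: False

[O../.XO/.XX] O move#1: (0,1):-1/OO./.XO/.XX*, (0,2):-1/O.O/.XO/.XX, (1,0):-1/O../OXO/.XX, (2,0):-1/O../.XO/OXX
[OO./.XO/.XX] X move#2: (0,2):+1/OOX/.XO/.XX*, (1,0):-1/OO./XXO/.XX, (2,0):-1/OO./.XO/XXX
[OOX/.XO/.XX] end (terminal -1, O#3); searched O../.XO/.XX to 4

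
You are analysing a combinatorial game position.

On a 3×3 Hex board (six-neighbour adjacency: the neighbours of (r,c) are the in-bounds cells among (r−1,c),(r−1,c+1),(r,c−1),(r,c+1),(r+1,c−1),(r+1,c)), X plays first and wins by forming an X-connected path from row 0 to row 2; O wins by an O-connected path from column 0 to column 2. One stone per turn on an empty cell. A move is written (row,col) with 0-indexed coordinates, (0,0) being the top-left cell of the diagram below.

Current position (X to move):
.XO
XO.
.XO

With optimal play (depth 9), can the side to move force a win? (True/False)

p1 X@[.XO/XO./.XO]: (0,0)[XXO/XO./.XO]-1 (1,2)[.XO/XOX/.XO]-1 (2,0)[.XO/XO./XXO]+1*
p2 O@[.XO/XO./XXO] terminal -1; root [.XO/XO./.XO] d9

X winning at [.XO/XO./.XO]: True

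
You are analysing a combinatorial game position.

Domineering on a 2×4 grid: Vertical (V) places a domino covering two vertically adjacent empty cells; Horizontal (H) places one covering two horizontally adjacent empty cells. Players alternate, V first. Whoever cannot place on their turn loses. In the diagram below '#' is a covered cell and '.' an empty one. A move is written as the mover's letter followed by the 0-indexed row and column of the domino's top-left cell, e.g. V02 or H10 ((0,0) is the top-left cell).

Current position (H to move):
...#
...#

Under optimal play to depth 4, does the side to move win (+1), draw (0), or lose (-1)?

[...#/...#] H move#1: H00:+1/##.#/...#*, H01:+1/.###/...#, H10:+1/...#/##.#, H11:+1/...#/.###
[##.#/...#] V move#2: V02:-1/####/..##*
[####/..##] H move#3: H10:+1/####/####*
[####/####] end (terminal -1, V#4); searched ...#/...# to 4

value(...#/...#, H) = +1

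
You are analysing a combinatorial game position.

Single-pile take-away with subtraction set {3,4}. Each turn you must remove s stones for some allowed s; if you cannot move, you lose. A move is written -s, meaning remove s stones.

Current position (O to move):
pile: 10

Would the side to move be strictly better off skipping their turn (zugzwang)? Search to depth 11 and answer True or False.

zugzwang(10, O) = False

p1 O@[10]: -3[7]+1* -4[6]-1
p2 X@[7]: -3[4]-1* -4[3]-1
p3 O@[4]: -3[1]+1* -4[0]+1
p4 X@[1] terminal -1; root [10] d11
if O skipped the turn, X would face:
~ p1 X@[10]: -3[7]+1* -4[6]-1
~ p2 O@[7]: -3[4]-1* -4[3]-1
~ p3 X@[4]: -3[1]+1* -4[0]+1
~ p4 O@[1] terminal -1; root [10] d11
compare (O): move=+1 vs pass=-1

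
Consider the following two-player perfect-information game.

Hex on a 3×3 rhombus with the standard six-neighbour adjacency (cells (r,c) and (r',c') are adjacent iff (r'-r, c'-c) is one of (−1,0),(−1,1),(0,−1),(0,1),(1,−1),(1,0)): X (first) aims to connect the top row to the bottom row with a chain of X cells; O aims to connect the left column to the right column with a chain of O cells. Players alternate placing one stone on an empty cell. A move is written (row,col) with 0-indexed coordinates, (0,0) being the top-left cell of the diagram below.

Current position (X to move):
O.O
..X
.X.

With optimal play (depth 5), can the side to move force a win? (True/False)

p1 X@[O.O/..X/.X.]: (0,1)[OXO/..X/.X.]-1* (1,0)[O.O/X.X/.X.]-1 (1,1)[O.O/.XX/.X.]-1 (2,0)[O.O/..X/XX.]-1 (2,2)[O.O/..X/.XX]-1
p2 O@[OXO/..X/.X.]: (1,0)[OXO/O.X/.X.]-1 (1,1)[OXO/.OX/.X.]+1* (2,0)[OXO/..X/OX.]-1 (2,2)[OXO/..X/.XO]-1
p3 X@[OXO/.OX/.X.]: (1,0)[OXO/XOX/.X.]-1* (2,0)[OXO/.OX/XX.]-1 (2,2)[OXO/.OX/.XX]-1
p4 O@[OXO/XOX/.X.]: (2,0)[OXO/XOX/OX.]+1* (2,2)[OXO/XOX/.XO]-1
p5 X@[OXO/XOX/OX.] terminal -1; root [O.O/..X/.X.] d5

X winning at [O.O/..X/.X.]: False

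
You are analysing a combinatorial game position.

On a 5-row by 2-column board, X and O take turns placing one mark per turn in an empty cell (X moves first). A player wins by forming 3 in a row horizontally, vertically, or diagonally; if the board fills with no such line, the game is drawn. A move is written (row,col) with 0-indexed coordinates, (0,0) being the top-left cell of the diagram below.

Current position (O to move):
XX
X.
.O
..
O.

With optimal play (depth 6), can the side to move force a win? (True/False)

ply 1, O at XX/X./.O/../O. | (1,1)=-1→XX/XO/.O/../O.; (2,0)=+1→XX/X./OO/../O.*; (3,0)=-1→XX/X./.O/O./O.; (3,1)=-1→XX/X./.O/.O/O.; (4,1)=-1→XX/X./.O/../OO
ply 2, X at XX/X./OO/../O. | (1,1)=-1→XX/XX/OO/../O.*; (3,0)=-1→XX/X./OO/X./O.; (3,1)=-1→XX/X./OO/.X/O.; (4,1)=-1→XX/X./OO/../OX
ply 3, O at XX/XX/OO/../O. | (3,0)=+1→XX/XX/OO/O./O.*; (3,1)=+1→XX/XX/OO/.O/O.; (4,1)=+1→XX/XX/OO/../OO
ply 4: XX/XX/OO/O./O. is terminal -1 (X); from XX/X./.O/../O. depth 6

O winning at [XX/X./.O/../O.]: True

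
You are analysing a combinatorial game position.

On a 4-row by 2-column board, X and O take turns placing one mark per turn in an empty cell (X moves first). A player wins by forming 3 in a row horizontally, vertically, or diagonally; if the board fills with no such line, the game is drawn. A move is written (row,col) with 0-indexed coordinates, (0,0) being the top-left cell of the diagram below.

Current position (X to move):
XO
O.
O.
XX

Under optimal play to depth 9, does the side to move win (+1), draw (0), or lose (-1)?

value(XO/O./O./XX, X) = 0

p1 X@[XO/O./O./XX]: (1,1)[XO/OX/O./XX]+0* (2,1)[XO/O./OX/XX]+0
p2 O@[XO/OX/O./XX]: (2,1)[XO/OX/OO/XX]+0*
p3 X@[XO/OX/OO/XX] terminal +0; root [XO/O./O./XX] d9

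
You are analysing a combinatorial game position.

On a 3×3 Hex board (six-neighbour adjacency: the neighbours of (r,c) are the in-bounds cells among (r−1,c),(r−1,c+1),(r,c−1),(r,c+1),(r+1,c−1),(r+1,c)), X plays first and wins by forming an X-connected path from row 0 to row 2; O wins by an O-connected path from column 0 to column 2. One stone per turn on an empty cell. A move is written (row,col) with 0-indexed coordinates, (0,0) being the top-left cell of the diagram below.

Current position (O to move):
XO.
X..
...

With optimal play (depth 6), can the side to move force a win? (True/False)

ply 1, O at XO./X../... | (0,2)=-1→XOO/X../...*; (1,1)=-1→XO./XO./...; (1,2)=-1→XO./X.O/...; (2,0)=-1→XO./X../O..; (2,1)=-1→XO./X../.O.; (2,2)=-1→XO./X../..O
ply 2, X at XOO/X../... | (1,1)=+1→XOO/XX./...*; (1,2)=+1→XOO/X.X/...; (2,0)=+1→XOO/X../X..; (2,1)=+1→XOO/X../.X.; (2,2)=+1→XOO/X../..X
ply 3, O at XOO/XX./... | (1,2)=-1→XOO/XXO/...*; (2,0)=-1→XOO/XX./O..; (2,1)=-1→XOO/XX./.O.; (2,2)=-1→XOO/XX./..O
ply 4, X at XOO/XXO/... | (2,0)=+1→XOO/XXO/X..*; (2,1)=+1→XOO/XXO/.X.; (2,2)=+1→XOO/XXO/..X
ply 5: XOO/XXO/X.. is terminal -1 (O); from XO./X../... depth 6

O winning at [XO./X../...]: False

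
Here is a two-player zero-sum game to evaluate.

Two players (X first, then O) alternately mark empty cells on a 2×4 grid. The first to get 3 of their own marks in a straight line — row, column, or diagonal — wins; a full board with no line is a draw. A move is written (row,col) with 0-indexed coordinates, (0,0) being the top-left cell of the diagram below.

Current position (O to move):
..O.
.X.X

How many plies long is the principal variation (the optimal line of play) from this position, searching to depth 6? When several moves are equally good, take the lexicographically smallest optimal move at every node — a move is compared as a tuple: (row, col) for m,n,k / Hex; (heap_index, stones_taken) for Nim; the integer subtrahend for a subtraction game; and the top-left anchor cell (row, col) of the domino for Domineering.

PV length from [..O./.X.X]: 5 plies

[..O./.X.X] O move#1: (0,0):-1/O.O./.X.X, (0,1):-1/.OO./.X.X, (0,3):-1/..OO/.X.X, (1,0):-1/..O./OX.X, (1,2):+0/..O./.XOX*
[..O./.XOX] X move#2: (0,0):+0/X.O./.XOX*, (0,1):+0/.XO./.XOX, (0,3):+0/..OX/.XOX, (1,0):-1/..O./XXOX
[X.O./.XOX] O move#3: (0,1):+0/XOO./.XOX*, (0,3):+0/X.OO/.XOX, (1,0):+0/X.O./OXOX
[XOO./.XOX] X move#4: (0,3):+0/XOOX/.XOX*, (1,0):-1/XOO./XXOX
[XOOX/.XOX] O move#5: (1,0):+0/XOOX/OXOX*
[XOOX/OXOX] end (terminal +0, X#6); searched ..O./.X.X to 6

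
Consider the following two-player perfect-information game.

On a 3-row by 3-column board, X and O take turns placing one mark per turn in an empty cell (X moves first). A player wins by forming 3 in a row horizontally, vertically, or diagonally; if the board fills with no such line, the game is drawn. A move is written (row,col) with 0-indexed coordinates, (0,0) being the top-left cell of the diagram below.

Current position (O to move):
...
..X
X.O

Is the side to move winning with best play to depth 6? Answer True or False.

p1 O@[.../..X/X.O]: (0,0)[O../..X/X.O]-1 (0,1)[.O./..X/X.O]-1 (0,2)[..O/..X/X.O]-1 (1,0)[.../O.X/X.O]+0* (1,1)[.../.OX/X.O]+0 (2,1)[.../..X/XOO]-1
p2 X@[.../O.X/X.O]: (0,0)[X../O.X/X.O]+0* (0,1)[.X./O.X/X.O]+0 (0,2)[..X/O.X/X.O]+0 (1,1)[.../OXX/X.O]+0 (2,1)[.../O.X/XXO]+0
p3 O@[X../O.X/X.O]: (0,1)[XO./O.X/X.O]+0* (0,2)[X.O/O.X/X.O]+0 (1,1)[X../OOX/X.O]+0 (2,1)[X../O.X/XOO]-1
p4 X@[XO./O.X/X.O]: (0,2)[XOX/O.X/X.O]+0* (1,1)[XO./OXX/X.O]+0 (2,1)[XO./O.X/XXO]+0
p5 O@[XOX/O.X/X.O]: (1,1)[XOX/OOX/X.O]+0* (2,1)[XOX/O.X/XOO]-1
p6 X@[XOX/OOX/X.O]: (2,1)[XOX/OOX/XXO]+0*
p7 O@[XOX/OOX/XXO] terminal +0; root [.../..X/X.O] d6

O winning at [.../..X/X.O]: False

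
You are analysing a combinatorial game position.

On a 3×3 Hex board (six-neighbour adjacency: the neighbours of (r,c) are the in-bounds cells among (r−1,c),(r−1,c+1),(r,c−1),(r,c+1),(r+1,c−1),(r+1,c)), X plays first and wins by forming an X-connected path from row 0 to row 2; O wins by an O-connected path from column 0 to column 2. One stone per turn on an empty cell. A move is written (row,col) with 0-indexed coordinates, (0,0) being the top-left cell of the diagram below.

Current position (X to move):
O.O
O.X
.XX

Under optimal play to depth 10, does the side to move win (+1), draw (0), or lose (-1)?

value(O.O/O.X/.XX, X) = -1

p1 X@[O.O/O.X/.XX]: (0,1)[OXO/O.X/.XX]-1* (1,1)[O.O/OXX/.XX]-1 (2,0)[O.O/O.X/XXX]-1
p2 O@[OXO/O.X/.XX]: (1,1)[OXO/OOX/.XX]+1* (2,0)[OXO/O.X/OXX]-1
p3 X@[OXO/OOX/.XX] terminal -1; root [O.O/O.X/.XX] d10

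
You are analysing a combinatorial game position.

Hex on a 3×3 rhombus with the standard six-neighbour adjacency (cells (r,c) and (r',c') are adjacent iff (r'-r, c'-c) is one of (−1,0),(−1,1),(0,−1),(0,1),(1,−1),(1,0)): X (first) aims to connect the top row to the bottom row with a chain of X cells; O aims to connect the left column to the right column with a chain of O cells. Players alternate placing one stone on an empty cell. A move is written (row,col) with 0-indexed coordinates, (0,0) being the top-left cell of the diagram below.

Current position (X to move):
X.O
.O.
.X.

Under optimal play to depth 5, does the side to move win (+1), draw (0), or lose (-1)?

value(X.O/.O./.X., X) = -1

[X.O/.O./.X.] X move#1: (0,1):-1/XXO/.O./.X.*, (1,0):-1/X.O/XO./.X., (1,2):-1/X.O/.OX/.X., (2,0):-1/X.O/.O./XX., (2,2):-1/X.O/.O./.XX
[XXO/.O./.X.] O move#2: (1,0):+1/XXO/OO./.X.*, (1,2):+1/XXO/.OO/.X., (2,0):+1/XXO/.O./OX., (2,2):+1/XXO/.O./.XO
[XXO/OO./.X.] end (terminal -1, X#3); searched X.O/.O./.X. to 5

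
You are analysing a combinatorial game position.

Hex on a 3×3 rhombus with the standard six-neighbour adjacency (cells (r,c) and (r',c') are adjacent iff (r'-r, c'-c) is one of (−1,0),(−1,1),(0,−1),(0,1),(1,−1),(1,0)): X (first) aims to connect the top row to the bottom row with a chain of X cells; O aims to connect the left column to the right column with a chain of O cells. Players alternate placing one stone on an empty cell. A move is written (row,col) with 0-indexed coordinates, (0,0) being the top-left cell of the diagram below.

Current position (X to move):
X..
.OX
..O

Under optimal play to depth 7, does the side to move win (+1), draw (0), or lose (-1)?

ply 1, X at X../.OX/..O | (0,1)=-1→XX./.OX/..O*; (0,2)=-1→X.X/.OX/..O; (1,0)=-1→X../XOX/..O; (2,0)=-1→X../.OX/X.O; (2,1)=-1→X../.OX/.XO
ply 2, O at XX./.OX/..O | (0,2)=+1→XXO/.OX/..O*; (1,0)=+1→XX./OOX/..O; (2,0)=+1→XX./.OX/O.O; (2,1)=+1→XX./.OX/.OO
ply 3, X at XXO/.OX/..O | (1,0)=-1→XXO/XOX/..O*; (2,0)=-1→XXO/.OX/X.O; (2,1)=-1→XXO/.OX/.XO
ply 4, O at XXO/XOX/..O | (2,0)=+1→XXO/XOX/O.O*; (2,1)=-1→XXO/XOX/.OO
ply 5: XXO/XOX/O.O is terminal -1 (X); from X../.OX/..O depth 7

value(X../.OX/..O, X) = -1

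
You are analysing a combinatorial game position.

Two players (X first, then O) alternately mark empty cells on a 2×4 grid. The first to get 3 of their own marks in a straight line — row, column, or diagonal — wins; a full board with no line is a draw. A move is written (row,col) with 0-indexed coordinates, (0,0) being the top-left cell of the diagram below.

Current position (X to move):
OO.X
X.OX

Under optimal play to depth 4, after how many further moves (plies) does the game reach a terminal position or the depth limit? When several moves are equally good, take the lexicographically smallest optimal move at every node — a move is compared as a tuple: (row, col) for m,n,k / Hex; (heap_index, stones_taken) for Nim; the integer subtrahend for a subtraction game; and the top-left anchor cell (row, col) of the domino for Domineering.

p1 X@[OO.X/X.OX]: (0,2)[OOXX/X.OX]+0* (1,1)[OO.X/XXOX]-1
p2 O@[OOXX/X.OX]: (1,1)[OOXX/XOOX]+0*
p3 X@[OOXX/XOOX] terminal +0; root [OO.X/X.OX] d4

PV length from [OO.X/X.OX]: 2 plies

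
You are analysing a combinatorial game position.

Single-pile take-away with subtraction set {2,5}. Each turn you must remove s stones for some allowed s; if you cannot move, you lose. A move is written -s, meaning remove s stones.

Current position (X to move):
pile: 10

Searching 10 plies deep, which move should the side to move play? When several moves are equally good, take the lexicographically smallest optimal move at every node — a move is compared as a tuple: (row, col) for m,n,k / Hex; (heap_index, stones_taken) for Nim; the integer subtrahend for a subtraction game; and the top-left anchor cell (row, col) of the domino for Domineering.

X's best at [10]: -2

[10] X move#1: -2:+1/8*, -5:-1/5
[8] O move#2: -2:-1/6*, -5:-1/3
[6] X move#3: -2:+1/4*, -5:+1/1
[4] O move#4: -2:-1/2*
[2] X move#5: -2:+1/0*
[0] end (terminal -1, O#6); searched 10 to 10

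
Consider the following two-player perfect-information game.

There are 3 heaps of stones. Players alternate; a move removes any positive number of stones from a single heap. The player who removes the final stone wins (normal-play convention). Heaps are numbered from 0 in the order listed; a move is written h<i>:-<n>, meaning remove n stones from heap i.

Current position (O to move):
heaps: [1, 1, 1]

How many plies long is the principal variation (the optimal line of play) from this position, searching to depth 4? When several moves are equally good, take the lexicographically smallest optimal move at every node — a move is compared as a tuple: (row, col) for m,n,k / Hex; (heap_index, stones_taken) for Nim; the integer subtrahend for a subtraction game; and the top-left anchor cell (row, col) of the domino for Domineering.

PV length from [(1,1,1)]: 3 plies

[(1,1,1)] O move#1: h0:-1:+1/(0,1,1)*, h1:-1:+1/(1,0,1), h2:-1:+1/(1,1,0)
[(0,1,1)] X move#2: h1:-1:-1/(0,0,1)*, h2:-1:-1/(0,1,0)
[(0,0,1)] O move#3: h2:-1:+1/(0,0,0)*
[(0,0,0)] end (terminal -1, X#4); searched (1,1,1) to 4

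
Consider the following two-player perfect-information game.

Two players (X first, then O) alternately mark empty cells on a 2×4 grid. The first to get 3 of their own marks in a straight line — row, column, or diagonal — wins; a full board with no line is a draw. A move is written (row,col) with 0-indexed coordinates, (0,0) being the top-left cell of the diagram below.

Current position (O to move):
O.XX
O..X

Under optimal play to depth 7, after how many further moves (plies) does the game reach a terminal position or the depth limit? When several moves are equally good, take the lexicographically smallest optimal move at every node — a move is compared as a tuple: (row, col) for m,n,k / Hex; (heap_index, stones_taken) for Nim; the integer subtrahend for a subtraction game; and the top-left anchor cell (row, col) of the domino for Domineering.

ply 1, O at O.XX/O..X | (0,1)=+0→OOXX/O..X*; (1,1)=-1→O.XX/OO.X; (1,2)=-1→O.XX/O.OX
ply 2, X at OOXX/O..X | (1,1)=+0→OOXX/OX.X*; (1,2)=+0→OOXX/O.XX
ply 3, O at OOXX/OX.X | (1,2)=+0→OOXX/OXOX*
ply 4: OOXX/OXOX is terminal +0 (X); from O.XX/O..X depth 7

PV length from [O.XX/O..X]: 3 plies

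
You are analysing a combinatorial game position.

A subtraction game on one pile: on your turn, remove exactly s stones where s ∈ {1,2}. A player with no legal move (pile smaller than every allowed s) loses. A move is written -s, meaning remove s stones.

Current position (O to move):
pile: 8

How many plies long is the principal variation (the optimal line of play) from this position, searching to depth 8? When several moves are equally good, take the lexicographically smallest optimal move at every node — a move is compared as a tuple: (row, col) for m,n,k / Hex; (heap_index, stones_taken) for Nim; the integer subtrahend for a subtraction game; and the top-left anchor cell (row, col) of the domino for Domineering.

ply 1, O at 8 | -1=-1→7; -2=+1→6*
ply 2, X at 6 | -1=-1→5*; -2=-1→4
ply 3, O at 5 | -1=-1→4; -2=+1→3*
ply 4, X at 3 | -1=-1→2*; -2=-1→1
ply 5, O at 2 | -1=-1→1; -2=+1→0*
ply 6: 0 is terminal -1 (X); from 8 depth 8

PV length from [8]: 5 plies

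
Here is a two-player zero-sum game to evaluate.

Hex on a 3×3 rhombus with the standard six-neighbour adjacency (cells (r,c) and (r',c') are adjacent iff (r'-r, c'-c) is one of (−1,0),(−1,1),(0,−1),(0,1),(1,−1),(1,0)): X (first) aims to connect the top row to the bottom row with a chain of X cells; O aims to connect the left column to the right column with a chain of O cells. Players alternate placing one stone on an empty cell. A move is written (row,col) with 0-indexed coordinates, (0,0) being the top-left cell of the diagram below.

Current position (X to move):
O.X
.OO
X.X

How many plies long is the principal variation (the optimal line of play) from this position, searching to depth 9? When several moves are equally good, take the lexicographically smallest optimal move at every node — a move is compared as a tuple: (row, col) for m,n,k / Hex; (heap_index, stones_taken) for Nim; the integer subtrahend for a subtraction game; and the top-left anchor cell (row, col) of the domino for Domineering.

PV length from [O.X/.OO/X.X]: 2 plies

[O.X/.OO/X.X] X move#1: (0,1):-1/OXX/.OO/X.X*, (1,0):-1/O.X/XOO/X.X, (2,1):-1/O.X/.OO/XXX
[OXX/.OO/X.X] O move#2: (1,0):+1/OXX/OOO/X.X*, (2,1):-1/OXX/.OO/XOX
[OXX/OOO/X.X] end (terminal -1, X#3); searched O.X/.OO/X.X to 9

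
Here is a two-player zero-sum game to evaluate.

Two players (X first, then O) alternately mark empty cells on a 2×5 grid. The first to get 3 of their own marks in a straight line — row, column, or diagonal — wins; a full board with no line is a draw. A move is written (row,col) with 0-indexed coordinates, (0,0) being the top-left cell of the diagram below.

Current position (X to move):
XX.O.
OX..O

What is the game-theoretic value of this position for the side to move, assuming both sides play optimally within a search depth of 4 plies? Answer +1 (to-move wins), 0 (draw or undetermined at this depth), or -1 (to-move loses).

value(XX.O./OX..O, X) = +1

[XX.O./OX..O] X move#1: (0,2):+1/XXXO./OX..O*, (0,4):+0/XX.OX/OX..O, (1,2):+1/XX.O./OXX.O, (1,3):+1/XX.O./OX.XO
[XXXO./OX..O] end (terminal -1, O#2); searched XX.O./OX..O to 4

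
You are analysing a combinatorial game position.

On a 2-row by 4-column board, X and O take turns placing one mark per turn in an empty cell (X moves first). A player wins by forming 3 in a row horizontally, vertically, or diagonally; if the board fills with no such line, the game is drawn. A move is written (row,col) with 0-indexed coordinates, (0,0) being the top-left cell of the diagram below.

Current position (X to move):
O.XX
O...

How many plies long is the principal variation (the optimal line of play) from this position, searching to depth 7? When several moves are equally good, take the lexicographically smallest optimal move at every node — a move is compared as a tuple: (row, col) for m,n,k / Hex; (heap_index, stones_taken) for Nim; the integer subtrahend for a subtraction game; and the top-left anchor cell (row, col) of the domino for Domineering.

PV length from [O.XX/O...]: 1 ply

[O.XX/O...] X move#1: (0,1):+1/OXXX/O...*, (1,1):+0/O.XX/OX.., (1,2):+0/O.XX/O.X., (1,3):+0/O.XX/O..X
[OXXX/O...] end (terminal -1, O#2); searched O.XX/O... to 7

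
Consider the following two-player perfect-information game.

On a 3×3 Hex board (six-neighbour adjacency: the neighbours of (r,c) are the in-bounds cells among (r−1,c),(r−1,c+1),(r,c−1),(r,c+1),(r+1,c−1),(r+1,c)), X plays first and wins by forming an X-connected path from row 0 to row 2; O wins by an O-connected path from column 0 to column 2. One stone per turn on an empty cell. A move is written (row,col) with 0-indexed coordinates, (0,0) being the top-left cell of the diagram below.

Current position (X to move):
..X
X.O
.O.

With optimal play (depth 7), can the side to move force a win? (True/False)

X winning at [..X/X.O/.O.]: True

[..X/X.O/.O.] X move#1: (0,0):-1/X.X/X.O/.O., (0,1):-1/.XX/X.O/.O., (1,1):-1/..X/XXO/.O., (2,0):+1/..X/X.O/XO.*, (2,2):-1/..X/X.O/.OX
[..X/X.O/XO.] O move#2: (0,0):-1/O.X/X.O/XO.*, (0,1):-1/.OX/X.O/XO., (1,1):-1/..X/XOO/XO., (2,2):-1/..X/X.O/XOO
[O.X/X.O/XO.] X move#3: (0,1):+1/OXX/X.O/XO.*, (1,1):+1/O.X/XXO/XO., (2,2):+1/O.X/X.O/XOX
[OXX/X.O/XO.] end (terminal -1, O#4); searched ..X/X.O/.O. to 7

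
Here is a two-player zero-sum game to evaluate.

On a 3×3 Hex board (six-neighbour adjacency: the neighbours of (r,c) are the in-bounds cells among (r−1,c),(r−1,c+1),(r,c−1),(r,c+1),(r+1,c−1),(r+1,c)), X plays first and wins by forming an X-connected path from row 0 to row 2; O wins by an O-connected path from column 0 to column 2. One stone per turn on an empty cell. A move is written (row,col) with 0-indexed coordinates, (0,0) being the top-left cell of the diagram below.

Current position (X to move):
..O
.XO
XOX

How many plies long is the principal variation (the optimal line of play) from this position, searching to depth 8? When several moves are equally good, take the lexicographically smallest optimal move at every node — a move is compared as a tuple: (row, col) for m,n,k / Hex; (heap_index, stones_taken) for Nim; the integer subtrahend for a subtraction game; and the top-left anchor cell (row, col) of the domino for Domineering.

ply 1, X at ..O/.XO/XOX | (0,0)=+1→X.O/.XO/XOX*; (0,1)=+1→.XO/.XO/XOX; (1,0)=+1→..O/XXO/XOX
ply 2, O at X.O/.XO/XOX | (0,1)=-1→XOO/.XO/XOX*; (1,0)=-1→X.O/OXO/XOX
ply 3, X at XOO/.XO/XOX | (1,0)=+1→XOO/XXO/XOX*
ply 4: XOO/XXO/XOX is terminal -1 (O); from ..O/.XO/XOX depth 8

PV length from [..O/.XO/XOX]: 3 plies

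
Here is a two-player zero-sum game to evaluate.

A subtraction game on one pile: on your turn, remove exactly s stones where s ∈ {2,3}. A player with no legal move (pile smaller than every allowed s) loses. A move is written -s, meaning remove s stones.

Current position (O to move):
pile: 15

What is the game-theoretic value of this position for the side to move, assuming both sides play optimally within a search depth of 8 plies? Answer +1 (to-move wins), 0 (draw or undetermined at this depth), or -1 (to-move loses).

value(15, O) = -1

p1 O@[15]: -2[13]-1* -3[12]-1
p2 X@[13]: -2[11]+1* -3[10]+1
p3 O@[11]: -2[9]-1* -3[8]-1
p4 X@[9]: -2[7]-1 -3[6]+1*
p5 O@[6]: -2[4]-1* -3[3]-1
p6 X@[4]: -2[2]-1 -3[1]+1*
p7 O@[1] terminal -1; root [15] d8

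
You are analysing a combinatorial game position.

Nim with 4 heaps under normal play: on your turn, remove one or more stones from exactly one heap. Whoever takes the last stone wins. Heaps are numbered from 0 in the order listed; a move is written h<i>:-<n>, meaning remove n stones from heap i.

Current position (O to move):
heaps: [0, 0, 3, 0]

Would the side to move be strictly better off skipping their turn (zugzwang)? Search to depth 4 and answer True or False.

[(0,0,3,0)] O move#1: h2:-1:-1/(0,0,2,0), h2:-2:-1/(0,0,1,0), h2:-3:+1/(0,0,0,0)*
[(0,0,0,0)] end (terminal -1, X#2); searched (0,0,3,0) to 4
if O skipped the turn, X would face:
~ [(0,0,3,0)] X move#1: h2:-1:-1/(0,0,2,0), h2:-2:-1/(0,0,1,0), h2:-3:+1/(0,0,0,0)*
~ [(0,0,0,0)] end (terminal -1, O#2); searched (0,0,3,0) to 4
compare (O): move=+1 vs pass=-1

zugzwang((0,0,3,0), O) = False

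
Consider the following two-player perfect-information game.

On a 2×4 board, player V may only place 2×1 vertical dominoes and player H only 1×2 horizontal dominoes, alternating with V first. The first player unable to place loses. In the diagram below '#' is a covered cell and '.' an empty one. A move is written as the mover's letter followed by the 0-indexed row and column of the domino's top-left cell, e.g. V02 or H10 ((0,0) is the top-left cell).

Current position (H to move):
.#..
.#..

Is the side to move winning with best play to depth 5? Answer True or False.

p1 H@[.#../.#..]: H02[.###/.#..]+1* H12[.#../.###]+1
p2 V@[.###/.#..]: V00[####/##..]-1*
p3 H@[####/##..]: H12[####/####]+1*
p4 V@[####/####] terminal -1; root [.#../.#..] d5

H winning at [.#../.#..]: True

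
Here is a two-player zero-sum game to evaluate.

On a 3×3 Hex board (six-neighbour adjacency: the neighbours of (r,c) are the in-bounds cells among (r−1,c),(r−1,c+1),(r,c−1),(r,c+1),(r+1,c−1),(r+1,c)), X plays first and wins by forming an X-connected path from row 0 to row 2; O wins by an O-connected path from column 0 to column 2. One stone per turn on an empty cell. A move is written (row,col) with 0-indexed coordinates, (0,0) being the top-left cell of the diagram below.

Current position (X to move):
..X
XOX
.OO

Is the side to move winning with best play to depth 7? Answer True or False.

X winning at [..X/XOX/.OO]: True

[..X/XOX/.OO] X move#1: (0,0):-1/X.X/XOX/.OO, (0,1):-1/.XX/XOX/.OO, (2,0):+1/..X/XOX/XOO*
[..X/XOX/XOO] O move#2: (0,0):-1/O.X/XOX/XOO*, (0,1):-1/.OX/XOX/XOO
[O.X/XOX/XOO] X move#3: (0,1):+1/OXX/XOX/XOO*
[OXX/XOX/XOO] end (terminal -1, O#4); searched ..X/XOX/.OO to 7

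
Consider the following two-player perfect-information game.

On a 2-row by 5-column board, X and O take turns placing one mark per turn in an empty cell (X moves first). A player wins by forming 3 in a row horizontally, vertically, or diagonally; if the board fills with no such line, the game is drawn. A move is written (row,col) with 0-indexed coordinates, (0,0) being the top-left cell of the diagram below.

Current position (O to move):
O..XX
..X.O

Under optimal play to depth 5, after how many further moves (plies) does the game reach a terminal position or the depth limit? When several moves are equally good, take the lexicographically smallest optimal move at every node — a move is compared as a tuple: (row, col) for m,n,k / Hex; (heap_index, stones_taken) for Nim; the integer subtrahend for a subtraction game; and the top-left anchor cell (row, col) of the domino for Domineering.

[O..XX/..X.O] O move#1: (0,1):-1/OO.XX/..X.O, (0,2):+0/O.OXX/..X.O*, (1,0):-1/O..XX/O.X.O, (1,1):-1/O..XX/.OX.O, (1,3):-1/O..XX/..XOO
[O.OXX/..X.O] X move#2: (0,1):+0/OXOXX/..X.O*, (1,0):-1/O.OXX/X.X.O, (1,1):-1/O.OXX/.XX.O, (1,3):-1/O.OXX/..XXO
[OXOXX/..X.O] O move#3: (1,0):+0/OXOXX/O.X.O*, (1,1):+0/OXOXX/.OX.O, (1,3):+0/OXOXX/..XOO
[OXOXX/O.X.O] X move#4: (1,1):+0/OXOXX/OXX.O*, (1,3):+0/OXOXX/O.XXO
[OXOXX/OXX.O] O move#5: (1,3):+0/OXOXX/OXXOO*
[OXOXX/OXXOO] end (terminal +0, X#6); searched O..XX/..X.O to 5

PV length from [O..XX/..X.O]: 5 plies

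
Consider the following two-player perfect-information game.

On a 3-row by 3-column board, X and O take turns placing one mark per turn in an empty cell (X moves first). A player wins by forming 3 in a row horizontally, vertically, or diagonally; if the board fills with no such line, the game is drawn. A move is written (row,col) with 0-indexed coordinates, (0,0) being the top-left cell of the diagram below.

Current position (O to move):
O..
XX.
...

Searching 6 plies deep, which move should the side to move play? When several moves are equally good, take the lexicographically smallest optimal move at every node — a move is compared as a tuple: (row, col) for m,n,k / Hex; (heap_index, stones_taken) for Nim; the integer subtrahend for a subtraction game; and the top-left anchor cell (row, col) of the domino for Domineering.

O's best at [O../XX./...]: (1,2)

p1 O@[O../XX./...]: (0,1)[OO./XX./...]-1 (0,2)[O.O/XX./...]-1 (1,2)[O../XXO/...]+0* (2,0)[O../XX./O..]-1 (2,1)[O../XX./.O.]-1 (2,2)[O../XX./..O]-1
p2 X@[O../XXO/...]: (0,1)[OX./XXO/...]+0* (0,2)[O.X/XXO/...]+0 (2,0)[O../XXO/X..]-1 (2,1)[O../XXO/.X.]+0 (2,2)[O../XXO/..X]+0
p3 O@[OX./XXO/...]: (0,2)[OXO/XXO/...]-1 (2,0)[OX./XXO/O..]-1 (2,1)[OX./XXO/.O.]+0* (2,2)[OX./XXO/..O]-1
p4 X@[OX./XXO/.O.]: (0,2)[OXX/XXO/.O.]+0* (2,0)[OX./XXO/XO.]+0 (2,2)[OX./XXO/.OX]+0
p5 O@[OXX/XXO/.O.]: (2,0)[OXX/XXO/OO.]+0* (2,2)[OXX/XXO/.OO]-1
p6 X@[OXX/XXO/OO.]: (2,2)[OXX/XXO/OOX]+0*
p7 O@[OXX/XXO/OOX] terminal +0; root [O../XX./...] d6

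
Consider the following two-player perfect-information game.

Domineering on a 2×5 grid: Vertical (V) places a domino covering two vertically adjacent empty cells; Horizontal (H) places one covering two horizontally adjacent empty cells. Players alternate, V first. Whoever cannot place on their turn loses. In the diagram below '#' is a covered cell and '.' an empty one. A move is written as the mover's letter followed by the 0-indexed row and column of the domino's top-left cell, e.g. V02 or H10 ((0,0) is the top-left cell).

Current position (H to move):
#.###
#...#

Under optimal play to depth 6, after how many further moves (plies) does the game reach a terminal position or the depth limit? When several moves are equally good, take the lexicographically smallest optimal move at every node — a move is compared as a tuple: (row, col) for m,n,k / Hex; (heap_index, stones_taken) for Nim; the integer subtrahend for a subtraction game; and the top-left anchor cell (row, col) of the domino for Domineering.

ply 1, H at #.###/#...# | H11=+1→#.###/###.#*; H12=-1→#.###/#.###
ply 2: #.###/###.# is terminal -1 (V); from #.###/#...# depth 6

PV length from [#.###/#...#]: 1 ply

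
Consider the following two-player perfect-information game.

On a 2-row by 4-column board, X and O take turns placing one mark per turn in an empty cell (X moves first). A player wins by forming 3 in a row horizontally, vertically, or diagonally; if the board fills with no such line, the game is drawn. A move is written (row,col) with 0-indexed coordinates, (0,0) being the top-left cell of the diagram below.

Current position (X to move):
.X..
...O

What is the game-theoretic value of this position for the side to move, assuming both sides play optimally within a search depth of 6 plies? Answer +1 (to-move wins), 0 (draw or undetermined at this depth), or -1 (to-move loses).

p1 X@[.X../...O]: (0,0)[XX../...O]+0 (0,2)[.XX./...O]+1* (0,3)[.X.X/...O]+0 (1,0)[.X../X..O]+0 (1,1)[.X../.X.O]+0 (1,2)[.X../..XO]+0
p2 O@[.XX./...O]: (0,0)[OXX./...O]-1* (0,3)[.XXO/...O]-1 (1,0)[.XX./O..O]-1 (1,1)[.XX./.O.O]-1 (1,2)[.XX./..OO]-1
p3 X@[OXX./...O]: (0,3)[OXXX/...O]+1* (1,0)[OXX./X..O]+0 (1,1)[OXX./.X.O]+0 (1,2)[OXX./..XO]+0
p4 O@[OXXX/...O] terminal -1; root [.X../...O] d6

value(.X../...O, X) = +1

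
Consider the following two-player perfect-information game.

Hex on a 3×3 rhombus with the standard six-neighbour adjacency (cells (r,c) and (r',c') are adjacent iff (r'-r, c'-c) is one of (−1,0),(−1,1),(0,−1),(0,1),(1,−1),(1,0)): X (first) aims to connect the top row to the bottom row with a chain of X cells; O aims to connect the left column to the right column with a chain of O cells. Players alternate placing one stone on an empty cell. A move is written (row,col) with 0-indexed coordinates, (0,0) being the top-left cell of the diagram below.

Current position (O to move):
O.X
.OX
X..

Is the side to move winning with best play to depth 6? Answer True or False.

p1 O@[O.X/.OX/X..]: (0,1)[OOX/.OX/X..]-1* (1,0)[O.X/OOX/X..]-1 (2,1)[O.X/.OX/XO.]-1 (2,2)[O.X/.OX/X.O]-1
p2 X@[OOX/.OX/X..]: (1,0)[OOX/XOX/X..]+1* (2,1)[OOX/.OX/XX.]+1 (2,2)[OOX/.OX/X.X]+1
p3 O@[OOX/XOX/X..]: (2,1)[OOX/XOX/XO.]-1* (2,2)[OOX/XOX/X.O]-1
p4 X@[OOX/XOX/XO.]: (2,2)[OOX/XOX/XOX]+1*
p5 O@[OOX/XOX/XOX] terminal -1; root [O.X/.OX/X..] d6

O winning at [O.X/.OX/X..]: False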